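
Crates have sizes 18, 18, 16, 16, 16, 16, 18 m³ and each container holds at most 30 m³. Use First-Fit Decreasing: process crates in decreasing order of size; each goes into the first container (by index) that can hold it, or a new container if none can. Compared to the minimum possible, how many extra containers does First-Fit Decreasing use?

First-Fit Decreasing: [18] [18] [18] [16] [16] [16] [16] → 7 containers.
7 crates exceed 15 m³ (half the capacity), and no two of those can share a container, so at least 7 containers are needed.
So 7 is already optimal.

0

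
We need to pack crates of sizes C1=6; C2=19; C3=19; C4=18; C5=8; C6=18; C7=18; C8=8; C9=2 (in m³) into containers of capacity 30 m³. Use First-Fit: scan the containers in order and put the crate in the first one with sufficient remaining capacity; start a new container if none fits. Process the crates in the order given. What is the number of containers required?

5 containers

Put C1 (6 m³) in container 1; 24 m³ remain.
Put C2 (19 m³) in container 1; 5 m³ remain.
Put C3 (19 m³) in container 2; 11 m³ remain.
Put C4 (18 m³) in container 3; 12 m³ remain.
Put C5 (8 m³) in container 2; 3 m³ remain.
Put C6 (18 m³) in container 4; 12 m³ remain.
Put C7 (18 m³) in container 5; 12 m³ remain.
Put C8 (8 m³) in container 3; 4 m³ remain.
Put C9 (2 m³) in container 1; 3 m³ remain.
Final containers: [6,19,2] [19,8] [18,8] [18] [18].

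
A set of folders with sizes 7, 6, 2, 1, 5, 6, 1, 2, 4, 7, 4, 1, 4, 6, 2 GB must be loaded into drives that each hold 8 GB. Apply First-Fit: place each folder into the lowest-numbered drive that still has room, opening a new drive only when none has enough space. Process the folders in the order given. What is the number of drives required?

8 drives

Put 7 GB in drive 1; 1 GB remain.
Put 6 GB in drive 2; 2 GB remain.
Put 2 GB in drive 2; 0 GB remain.
Put 1 GB in drive 1; 0 GB remain.
Put 5 GB in drive 3; 3 GB remain.
Put 6 GB in drive 4; 2 GB remain.
Put 1 GB in drive 3; 2 GB remain.
Put 2 GB in drive 3; 0 GB remain.
Put 4 GB in drive 5; 4 GB remain.
Put 7 GB in drive 6; 1 GB remain.
Put 4 GB in drive 5; 0 GB remain.
Put 1 GB in drive 4; 1 GB remain.
Put 4 GB in drive 7; 4 GB remain.
Put 6 GB in drive 8; 2 GB remain.
Put 2 GB in drive 7; 2 GB remain.
Final drives: [7,1] [6,2] [5,1,2] [6,1] [4,4] [7] [4,2] [6].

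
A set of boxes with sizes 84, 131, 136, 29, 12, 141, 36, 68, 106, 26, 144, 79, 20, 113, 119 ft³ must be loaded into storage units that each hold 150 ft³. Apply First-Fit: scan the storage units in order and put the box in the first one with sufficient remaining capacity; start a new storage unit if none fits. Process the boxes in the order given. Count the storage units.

storage unit 1: place 84 ft³, 66 ft³ left
storage unit 2: place 131 ft³, 19 ft³ left
storage unit 3: place 136 ft³, 14 ft³ left
storage unit 1: place 29 ft³, 37 ft³ left
storage unit 1: place 12 ft³, 25 ft³ left
storage unit 4: place 141 ft³, 9 ft³ left
storage unit 5: place 36 ft³, 114 ft³ left
storage unit 5: place 68 ft³, 46 ft³ left
storage unit 6: place 106 ft³, 44 ft³ left
storage unit 5: place 26 ft³, 20 ft³ left
storage unit 7: place 144 ft³, 6 ft³ left
storage unit 8: place 79 ft³, 71 ft³ left
storage unit 1: place 20 ft³, 5 ft³ left
storage unit 9: place 113 ft³, 37 ft³ left
storage unit 10: place 119 ft³, 31 ft³ left

10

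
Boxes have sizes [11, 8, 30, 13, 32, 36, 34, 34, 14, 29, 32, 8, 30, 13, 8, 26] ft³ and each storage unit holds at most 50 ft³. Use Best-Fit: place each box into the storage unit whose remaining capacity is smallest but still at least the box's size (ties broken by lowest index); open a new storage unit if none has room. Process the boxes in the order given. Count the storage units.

9

storage unit 1: place 11 ft³, 39 ft³ left
storage unit 1: place 8 ft³, 31 ft³ left
storage unit 1: place 30 ft³, 1 ft³ left
storage unit 2: place 13 ft³, 37 ft³ left
storage unit 2: place 32 ft³, 5 ft³ left
storage unit 3: place 36 ft³, 14 ft³ left
storage unit 4: place 34 ft³, 16 ft³ left
storage unit 5: place 34 ft³, 16 ft³ left
storage unit 3: place 14 ft³, 0 ft³ left
storage unit 6: place 29 ft³, 21 ft³ left
storage unit 7: place 32 ft³, 18 ft³ left
storage unit 4: place 8 ft³, 8 ft³ left
storage unit 8: place 30 ft³, 20 ft³ left
storage unit 5: place 13 ft³, 3 ft³ left
storage unit 4: place 8 ft³, 0 ft³ left
storage unit 9: place 26 ft³, 24 ft³ left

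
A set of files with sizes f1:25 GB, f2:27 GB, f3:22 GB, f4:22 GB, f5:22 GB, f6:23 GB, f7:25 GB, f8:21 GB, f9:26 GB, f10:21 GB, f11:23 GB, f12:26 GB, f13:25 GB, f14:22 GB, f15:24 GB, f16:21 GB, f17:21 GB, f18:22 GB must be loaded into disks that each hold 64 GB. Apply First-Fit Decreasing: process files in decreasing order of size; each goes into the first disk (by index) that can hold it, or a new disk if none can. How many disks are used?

9

Sorted descending: 27, 26, 26, 25, 25, 25, 24, 23, 23, 22, 22, 22, 22, 22, 21, 21, 21, 21.
Put 27 GB in disk 1; 37 GB remain.
Put 26 GB in disk 1; 11 GB remain.
Put 26 GB in disk 2; 38 GB remain.
Put 25 GB in disk 2; 13 GB remain.
Put 25 GB in disk 3; 39 GB remain.
Put 25 GB in disk 3; 14 GB remain.
Put 24 GB in disk 4; 40 GB remain.
Put 23 GB in disk 4; 17 GB remain.
Put 23 GB in disk 5; 41 GB remain.
Put 22 GB in disk 5; 19 GB remain.
Put 22 GB in disk 6; 42 GB remain.
Put 22 GB in disk 6; 20 GB remain.
Put 22 GB in disk 7; 42 GB remain.
Put 22 GB in disk 7; 20 GB remain.
Put 21 GB in disk 8; 43 GB remain.
Put 21 GB in disk 8; 22 GB remain.
Put 21 GB in disk 8; 1 GB remain.
Put 21 GB in disk 9; 43 GB remain.
Final disks: [27,26] [26,25] [25,25] [24,23] [23,22] [22,22] [22,22] [21,21,21] [21].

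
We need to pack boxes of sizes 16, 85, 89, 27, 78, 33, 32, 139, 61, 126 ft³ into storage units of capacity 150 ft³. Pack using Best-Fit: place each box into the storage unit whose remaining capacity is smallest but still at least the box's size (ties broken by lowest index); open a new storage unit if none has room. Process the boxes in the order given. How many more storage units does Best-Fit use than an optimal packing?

Best-Fit: [16,85,27] [89,33] [78,32] [139] [61] [126] → 6 storage units.
Total size 686 ft³; any packing needs at least ⌈686/150⌉ = 5 storage units.
An optimal packing achieves that bound: [139] [126,16] [89,61] [85,33,32] [78,27] → 5 storage units.
Excess: 6 − 5 = 1.

1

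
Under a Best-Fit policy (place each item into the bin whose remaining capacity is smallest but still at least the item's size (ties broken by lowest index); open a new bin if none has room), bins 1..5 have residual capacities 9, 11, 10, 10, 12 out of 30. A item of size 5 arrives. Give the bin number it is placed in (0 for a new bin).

Bins with room: bin 1 (9), bin 2 (11), bin 3 (10), bin 4 (10), bin 5 (12).
Tightest fit is bin 1 with 9 free.

1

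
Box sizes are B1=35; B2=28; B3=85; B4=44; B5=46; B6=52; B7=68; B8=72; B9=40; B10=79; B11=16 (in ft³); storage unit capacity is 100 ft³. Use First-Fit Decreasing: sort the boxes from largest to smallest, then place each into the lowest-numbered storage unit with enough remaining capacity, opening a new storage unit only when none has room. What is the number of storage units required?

7

Sorted descending: 85, 79, 72, 68, 52, 46, 44, 40, 35, 28, 16.
storage unit 1: place 85 ft³, 15 ft³ left
storage unit 2: place 79 ft³, 21 ft³ left
storage unit 3: place 72 ft³, 28 ft³ left
storage unit 4: place 68 ft³, 32 ft³ left
storage unit 5: place 52 ft³, 48 ft³ left
storage unit 5: place 46 ft³, 2 ft³ left
storage unit 6: place 44 ft³, 56 ft³ left
storage unit 6: place 40 ft³, 16 ft³ left
storage unit 7: place 35 ft³, 65 ft³ left
storage unit 3: place 28 ft³, 0 ft³ left
storage unit 2: place 16 ft³, 5 ft³ left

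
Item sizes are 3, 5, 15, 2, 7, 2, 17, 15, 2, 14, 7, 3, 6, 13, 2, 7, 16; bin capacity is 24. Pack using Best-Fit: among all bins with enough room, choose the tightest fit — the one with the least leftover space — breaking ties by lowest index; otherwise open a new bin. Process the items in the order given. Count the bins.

6 bins

bin 1: place 3, 21 left
bin 1: place 5, 16 left
bin 1: place 15, 1 left
bin 2: place 2, 22 left
bin 2: place 7, 15 left
bin 2: place 2, 13 left
bin 3: place 17, 7 left
bin 4: place 15, 9 left
bin 3: place 2, 5 left
bin 5: place 14, 10 left
bin 4: place 7, 2 left
bin 3: place 3, 2 left
bin 5: place 6, 4 left
bin 2: place 13, 0 left
bin 3: place 2, 0 left
bin 6: place 7, 17 left
bin 6: place 16, 1 left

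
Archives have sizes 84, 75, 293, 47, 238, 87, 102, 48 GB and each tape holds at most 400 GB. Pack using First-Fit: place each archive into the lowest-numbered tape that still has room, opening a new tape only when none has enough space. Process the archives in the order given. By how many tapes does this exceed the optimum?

First-Fit: [84,75,47,87,102] [293,48] [238] → 3 tapes.
Total size 974 GB; any packing needs at least ⌈974/400⌉ = 3 tapes.
So 3 is already optimal.

0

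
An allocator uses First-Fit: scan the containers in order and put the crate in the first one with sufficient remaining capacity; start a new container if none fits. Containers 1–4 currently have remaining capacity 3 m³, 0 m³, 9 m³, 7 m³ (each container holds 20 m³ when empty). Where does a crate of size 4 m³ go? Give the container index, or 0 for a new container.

3

Containers with room: container 3 (9 m³), container 4 (7 m³).
The first with room is container 3.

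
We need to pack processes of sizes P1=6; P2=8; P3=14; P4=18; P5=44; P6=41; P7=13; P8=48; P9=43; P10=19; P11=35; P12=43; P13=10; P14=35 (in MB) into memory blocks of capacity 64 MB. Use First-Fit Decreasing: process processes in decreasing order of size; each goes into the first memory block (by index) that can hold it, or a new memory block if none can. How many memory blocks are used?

Sorted descending: 48, 44, 43, 43, 41, 35, 35, 19, 18, 14, 13, 10, 8, 6.
memory block 1: place 48 MB, 16 MB left
memory block 2: place 44 MB, 20 MB left
memory block 3: place 43 MB, 21 MB left
memory block 4: place 43 MB, 21 MB left
memory block 5: place 41 MB, 23 MB left
memory block 6: place 35 MB, 29 MB left
memory block 7: place 35 MB, 29 MB left
memory block 2: place 19 MB, 1 MB left
memory block 3: place 18 MB, 3 MB left
memory block 1: place 14 MB, 2 MB left
memory block 4: place 13 MB, 8 MB left
memory block 5: place 10 MB, 13 MB left
memory block 4: place 8 MB, 0 MB left
memory block 5: place 6 MB, 7 MB left

7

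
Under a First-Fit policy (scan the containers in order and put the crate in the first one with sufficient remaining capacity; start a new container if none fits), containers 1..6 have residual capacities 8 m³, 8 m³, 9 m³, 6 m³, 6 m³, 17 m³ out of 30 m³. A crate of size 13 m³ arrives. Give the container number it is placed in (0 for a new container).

Containers with room: container 6 (17 m³).
The first with room is container 6.

6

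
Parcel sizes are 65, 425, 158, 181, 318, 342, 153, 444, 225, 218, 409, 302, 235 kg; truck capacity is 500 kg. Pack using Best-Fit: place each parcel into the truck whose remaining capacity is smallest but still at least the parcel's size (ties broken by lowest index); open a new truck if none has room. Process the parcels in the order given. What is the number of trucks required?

65 kg → truck 1 (remaining 435 kg)
425 kg → truck 1 (remaining 10 kg)
158 kg → truck 2 (remaining 342 kg)
181 kg → truck 2 (remaining 161 kg)
318 kg → truck 3 (remaining 182 kg)
342 kg → truck 4 (remaining 158 kg)
153 kg → truck 4 (remaining 5 kg)
444 kg → truck 5 (remaining 56 kg)
225 kg → truck 6 (remaining 275 kg)
218 kg → truck 6 (remaining 57 kg)
409 kg → truck 7 (remaining 91 kg)
302 kg → truck 8 (remaining 198 kg)
235 kg → truck 9 (remaining 265 kg)
Final trucks: [65,425] [158,181] [318] [342,153] [444] [225,218] [409] [302] [235].

9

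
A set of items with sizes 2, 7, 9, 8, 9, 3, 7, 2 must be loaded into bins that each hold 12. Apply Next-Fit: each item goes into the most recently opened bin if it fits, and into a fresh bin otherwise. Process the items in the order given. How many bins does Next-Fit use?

5

bin 1: place 2, 10 left
bin 1: place 7, 3 left
bin 2: place 9, 3 left
bin 3: place 8, 4 left
bin 4: place 9, 3 left
bin 4: place 3, 0 left
bin 5: place 7, 5 left
bin 5: place 2, 3 left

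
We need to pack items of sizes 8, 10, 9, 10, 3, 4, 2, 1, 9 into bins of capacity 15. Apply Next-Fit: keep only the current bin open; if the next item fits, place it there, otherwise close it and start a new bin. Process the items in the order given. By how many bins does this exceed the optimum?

Next-Fit: [8] [10] [9] [10,3] [4,2,1] [9] → 6 bins.
5 items exceed 7.5 (half the capacity), and no two of those can share a bin, so at least 5 bins are needed.
An optimal packing achieves that bound: [10,4,1] [10,3,2] [9] [9] [8] → 5 bins.
Excess: 6 − 5 = 1.

1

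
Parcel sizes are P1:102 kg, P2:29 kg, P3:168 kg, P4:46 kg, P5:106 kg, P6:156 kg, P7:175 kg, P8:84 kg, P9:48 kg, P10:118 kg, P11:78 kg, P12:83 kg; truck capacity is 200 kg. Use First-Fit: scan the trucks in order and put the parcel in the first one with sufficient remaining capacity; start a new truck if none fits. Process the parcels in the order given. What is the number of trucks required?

truck 1: place P1 (102 kg), 98 kg left
truck 1: place P2 (29 kg), 69 kg left
truck 2: place P3 (168 kg), 32 kg left
truck 1: place P4 (46 kg), 23 kg left
truck 3: place P5 (106 kg), 94 kg left
truck 4: place P6 (156 kg), 44 kg left
truck 5: place P7 (175 kg), 25 kg left
truck 3: place P8 (84 kg), 10 kg left
truck 6: place P9 (48 kg), 152 kg left
truck 6: place P10 (118 kg), 34 kg left
truck 7: place P11 (78 kg), 122 kg left
truck 7: place P12 (83 kg), 39 kg left

7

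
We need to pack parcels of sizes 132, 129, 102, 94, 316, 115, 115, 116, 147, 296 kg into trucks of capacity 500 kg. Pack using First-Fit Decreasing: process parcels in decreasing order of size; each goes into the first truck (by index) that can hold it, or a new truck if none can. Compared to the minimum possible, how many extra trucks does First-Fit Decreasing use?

First-Fit Decreasing: [316,147] [296,132] [129,116,115,115] [102,94] → 4 trucks.
Total size 1562 kg; any packing needs at least ⌈1562/500⌉ = 4 trucks.
So 4 is already optimal.

0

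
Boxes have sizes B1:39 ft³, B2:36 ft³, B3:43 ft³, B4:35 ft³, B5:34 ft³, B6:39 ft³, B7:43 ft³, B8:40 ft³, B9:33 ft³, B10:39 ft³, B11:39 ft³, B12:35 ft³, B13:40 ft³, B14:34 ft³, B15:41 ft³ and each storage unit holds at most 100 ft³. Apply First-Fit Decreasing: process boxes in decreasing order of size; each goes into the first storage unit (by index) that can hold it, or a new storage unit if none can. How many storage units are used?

8

Sorted descending: 43, 43, 41, 40, 40, 39, 39, 39, 39, 36, 35, 35, 34, 34, 33.
storage unit 1: place 43 ft³, 57 ft³ left
storage unit 1: place 43 ft³, 14 ft³ left
storage unit 2: place 41 ft³, 59 ft³ left
storage unit 2: place 40 ft³, 19 ft³ left
storage unit 3: place 40 ft³, 60 ft³ left
storage unit 3: place 39 ft³, 21 ft³ left
storage unit 4: place 39 ft³, 61 ft³ left
storage unit 4: place 39 ft³, 22 ft³ left
storage unit 5: place 39 ft³, 61 ft³ left
storage unit 5: place 36 ft³, 25 ft³ left
storage unit 6: place 35 ft³, 65 ft³ left
storage unit 6: place 35 ft³, 30 ft³ left
storage unit 7: place 34 ft³, 66 ft³ left
storage unit 7: place 34 ft³, 32 ft³ left
storage unit 8: place 33 ft³, 67 ft³ left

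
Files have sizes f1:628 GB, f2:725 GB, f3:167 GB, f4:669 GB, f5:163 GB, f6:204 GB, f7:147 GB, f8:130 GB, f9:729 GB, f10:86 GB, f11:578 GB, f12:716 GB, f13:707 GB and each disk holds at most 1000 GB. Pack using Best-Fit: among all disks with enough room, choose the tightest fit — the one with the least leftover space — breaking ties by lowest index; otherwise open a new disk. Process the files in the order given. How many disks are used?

7

Put f1 (628 GB) in disk 1; 372 GB remain.
Put f2 (725 GB) in disk 2; 275 GB remain.
Put f3 (167 GB) in disk 2; 108 GB remain.
Put f4 (669 GB) in disk 3; 331 GB remain.
Put f5 (163 GB) in disk 3; 168 GB remain.
Put f6 (204 GB) in disk 1; 168 GB remain.
Put f7 (147 GB) in disk 1; 21 GB remain.
Put f8 (130 GB) in disk 3; 38 GB remain.
Put f9 (729 GB) in disk 4; 271 GB remain.
Put f10 (86 GB) in disk 2; 22 GB remain.
Put f11 (578 GB) in disk 5; 422 GB remain.
Put f12 (716 GB) in disk 6; 284 GB remain.
Put f13 (707 GB) in disk 7; 293 GB remain.
Final disks: [628,204,147] [725,167,86] [669,163,130] [729] [578] [716] [707].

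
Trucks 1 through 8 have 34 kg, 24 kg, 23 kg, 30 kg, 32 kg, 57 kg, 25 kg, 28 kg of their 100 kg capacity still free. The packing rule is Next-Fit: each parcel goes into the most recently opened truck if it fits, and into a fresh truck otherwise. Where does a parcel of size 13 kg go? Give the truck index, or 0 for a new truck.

8

Next-Fit only looks at truck 8, which has 28 kg free.
13 kg fits there.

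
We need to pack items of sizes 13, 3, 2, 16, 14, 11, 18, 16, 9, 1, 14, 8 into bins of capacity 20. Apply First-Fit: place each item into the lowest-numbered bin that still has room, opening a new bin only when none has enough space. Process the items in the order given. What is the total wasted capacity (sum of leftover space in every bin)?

35

Put 13 in bin 1; 7 remain.
Put 3 in bin 1; 4 remain.
Put 2 in bin 1; 2 remain.
Put 16 in bin 2; 4 remain.
Put 14 in bin 3; 6 remain.
Put 11 in bin 4; 9 remain.
Put 18 in bin 5; 2 remain.
Put 16 in bin 6; 4 remain.
Put 9 in bin 4; 0 remain.
Put 1 in bin 1; 1 remain.
Put 14 in bin 7; 6 remain.
Put 8 in bin 8; 12 remain.
8 bins × 20 = 160; used 125; unused 35.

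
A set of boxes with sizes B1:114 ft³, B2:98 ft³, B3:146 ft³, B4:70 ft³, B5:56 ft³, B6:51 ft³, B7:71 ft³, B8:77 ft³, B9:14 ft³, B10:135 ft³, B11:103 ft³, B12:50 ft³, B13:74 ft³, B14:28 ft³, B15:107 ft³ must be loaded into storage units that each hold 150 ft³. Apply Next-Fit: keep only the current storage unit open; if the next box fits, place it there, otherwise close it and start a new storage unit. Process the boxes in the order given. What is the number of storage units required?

B1 (114 ft³) → storage unit 1 (remaining 36 ft³)
B2 (98 ft³) → storage unit 2 (remaining 52 ft³)
B3 (146 ft³) → storage unit 3 (remaining 4 ft³)
B4 (70 ft³) → storage unit 4 (remaining 80 ft³)
B5 (56 ft³) → storage unit 4 (remaining 24 ft³)
B6 (51 ft³) → storage unit 5 (remaining 99 ft³)
B7 (71 ft³) → storage unit 5 (remaining 28 ft³)
B8 (77 ft³) → storage unit 6 (remaining 73 ft³)
B9 (14 ft³) → storage unit 6 (remaining 59 ft³)
B10 (135 ft³) → storage unit 7 (remaining 15 ft³)
B11 (103 ft³) → storage unit 8 (remaining 47 ft³)
B12 (50 ft³) → storage unit 9 (remaining 100 ft³)
B13 (74 ft³) → storage unit 9 (remaining 26 ft³)
B14 (28 ft³) → storage unit 10 (remaining 122 ft³)
B15 (107 ft³) → storage unit 10 (remaining 15 ft³)
Final storage units: [114] [98] [146] [70,56] [51,71] [77,14] [135] [103] [50,74] [28,107].

10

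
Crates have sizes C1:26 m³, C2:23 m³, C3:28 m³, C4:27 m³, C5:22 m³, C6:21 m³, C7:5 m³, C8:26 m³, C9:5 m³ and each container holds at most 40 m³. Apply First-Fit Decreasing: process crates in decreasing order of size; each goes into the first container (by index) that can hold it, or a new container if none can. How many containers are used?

Sorted descending: 28, 27, 26, 26, 23, 22, 21, 5, 5.
Put 28 m³ in container 1; 12 m³ remain.
Put 27 m³ in container 2; 13 m³ remain.
Put 26 m³ in container 3; 14 m³ remain.
Put 26 m³ in container 4; 14 m³ remain.
Put 23 m³ in container 5; 17 m³ remain.
Put 22 m³ in container 6; 18 m³ remain.
Put 21 m³ in container 7; 19 m³ remain.
Put 5 m³ in container 1; 7 m³ remain.
Put 5 m³ in container 1; 2 m³ remain.

7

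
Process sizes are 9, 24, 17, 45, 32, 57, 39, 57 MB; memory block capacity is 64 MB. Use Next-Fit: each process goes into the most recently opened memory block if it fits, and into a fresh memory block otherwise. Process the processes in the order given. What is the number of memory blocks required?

memory block 1: place 9 MB, 55 MB left
memory block 1: place 24 MB, 31 MB left
memory block 1: place 17 MB, 14 MB left
memory block 2: place 45 MB, 19 MB left
memory block 3: place 32 MB, 32 MB left
memory block 4: place 57 MB, 7 MB left
memory block 5: place 39 MB, 25 MB left
memory block 6: place 57 MB, 7 MB left

6 memory blocks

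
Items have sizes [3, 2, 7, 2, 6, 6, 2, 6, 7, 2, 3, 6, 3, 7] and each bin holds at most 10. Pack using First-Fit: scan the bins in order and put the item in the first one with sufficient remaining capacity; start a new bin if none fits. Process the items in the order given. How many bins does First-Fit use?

3 → bin 1 (remaining 7)
2 → bin 1 (remaining 5)
7 → bin 2 (remaining 3)
2 → bin 1 (remaining 3)
6 → bin 3 (remaining 4)
6 → bin 4 (remaining 4)
2 → bin 1 (remaining 1)
6 → bin 5 (remaining 4)
7 → bin 6 (remaining 3)
2 → bin 2 (remaining 1)
3 → bin 3 (remaining 1)
6 → bin 7 (remaining 4)
3 → bin 4 (remaining 1)
7 → bin 8 (remaining 3)
Final bins: [3,2,2,2] [7,2] [6,3] [6,3] [6] [7] [6] [7].

8 bins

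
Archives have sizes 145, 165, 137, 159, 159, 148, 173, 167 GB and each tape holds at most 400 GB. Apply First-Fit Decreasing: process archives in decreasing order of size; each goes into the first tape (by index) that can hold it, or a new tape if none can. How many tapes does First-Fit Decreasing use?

4

Sorted descending: 173, 167, 165, 159, 159, 148, 145, 137.
tape 1: place 173 GB, 227 GB left
tape 1: place 167 GB, 60 GB left
tape 2: place 165 GB, 235 GB left
tape 2: place 159 GB, 76 GB left
tape 3: place 159 GB, 241 GB left
tape 3: place 148 GB, 93 GB left
tape 4: place 145 GB, 255 GB left
tape 4: place 137 GB, 118 GB left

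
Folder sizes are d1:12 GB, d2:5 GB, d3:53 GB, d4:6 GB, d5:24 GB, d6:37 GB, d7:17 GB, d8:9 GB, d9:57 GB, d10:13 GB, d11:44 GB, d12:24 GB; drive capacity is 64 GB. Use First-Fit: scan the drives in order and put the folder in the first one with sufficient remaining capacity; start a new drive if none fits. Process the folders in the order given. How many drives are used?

6 drives

drive 1: place d1 (12 GB), 52 GB left
drive 1: place d2 (5 GB), 47 GB left
drive 2: place d3 (53 GB), 11 GB left
drive 1: place d4 (6 GB), 41 GB left
drive 1: place d5 (24 GB), 17 GB left
drive 3: place d6 (37 GB), 27 GB left
drive 1: place d7 (17 GB), 0 GB left
drive 2: place d8 (9 GB), 2 GB left
drive 4: place d9 (57 GB), 7 GB left
drive 3: place d10 (13 GB), 14 GB left
drive 5: place d11 (44 GB), 20 GB left
drive 6: place d12 (24 GB), 40 GB left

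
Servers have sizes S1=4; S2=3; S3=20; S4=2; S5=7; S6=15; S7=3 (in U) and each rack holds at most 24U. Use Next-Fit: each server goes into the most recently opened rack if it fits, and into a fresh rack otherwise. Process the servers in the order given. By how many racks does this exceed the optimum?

1

Next-Fit: [4,3] [20,2] [7,15] [3] → 4 racks.
Total size 54U; any packing needs at least ⌈54/24⌉ = 3 racks.
An optimal packing achieves that bound: [20,4] [15,7,2] [3,3] → 3 racks.
Excess: 4 − 3 = 1.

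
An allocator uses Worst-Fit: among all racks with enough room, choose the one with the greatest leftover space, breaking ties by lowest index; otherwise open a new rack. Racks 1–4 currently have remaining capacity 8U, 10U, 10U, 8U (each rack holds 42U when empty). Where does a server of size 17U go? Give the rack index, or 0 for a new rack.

0

No rack has ≥ 17U free, so a new rack is opened.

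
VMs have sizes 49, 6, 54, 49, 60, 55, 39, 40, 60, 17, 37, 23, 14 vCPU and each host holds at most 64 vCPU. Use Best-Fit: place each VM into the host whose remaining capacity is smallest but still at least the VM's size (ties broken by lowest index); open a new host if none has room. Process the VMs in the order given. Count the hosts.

host 1: place 49 vCPU, 15 vCPU left
host 1: place 6 vCPU, 9 vCPU left
host 2: place 54 vCPU, 10 vCPU left
host 3: place 49 vCPU, 15 vCPU left
host 4: place 60 vCPU, 4 vCPU left
host 5: place 55 vCPU, 9 vCPU left
host 6: place 39 vCPU, 25 vCPU left
host 7: place 40 vCPU, 24 vCPU left
host 8: place 60 vCPU, 4 vCPU left
host 7: place 17 vCPU, 7 vCPU left
host 9: place 37 vCPU, 27 vCPU left
host 6: place 23 vCPU, 2 vCPU left
host 3: place 14 vCPU, 1 vCPU left

9 hosts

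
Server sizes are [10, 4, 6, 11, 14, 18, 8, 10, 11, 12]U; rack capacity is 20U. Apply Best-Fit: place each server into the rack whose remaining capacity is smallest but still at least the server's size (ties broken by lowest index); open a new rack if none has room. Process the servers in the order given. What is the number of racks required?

rack 1: place 10U, 10U left
rack 1: place 4U, 6U left
rack 1: place 6U, 0U left
rack 2: place 11U, 9U left
rack 3: place 14U, 6U left
rack 4: place 18U, 2U left
rack 2: place 8U, 1U left
rack 5: place 10U, 10U left
rack 6: place 11U, 9U left
rack 7: place 12U, 8U left

7 racks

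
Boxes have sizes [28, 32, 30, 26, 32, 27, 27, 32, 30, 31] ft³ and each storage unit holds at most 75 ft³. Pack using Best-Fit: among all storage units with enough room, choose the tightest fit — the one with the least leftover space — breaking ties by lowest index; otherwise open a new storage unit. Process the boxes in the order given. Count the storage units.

5

storage unit 1: place 28 ft³, 47 ft³ left
storage unit 1: place 32 ft³, 15 ft³ left
storage unit 2: place 30 ft³, 45 ft³ left
storage unit 2: place 26 ft³, 19 ft³ left
storage unit 3: place 32 ft³, 43 ft³ left
storage unit 3: place 27 ft³, 16 ft³ left
storage unit 4: place 27 ft³, 48 ft³ left
storage unit 4: place 32 ft³, 16 ft³ left
storage unit 5: place 30 ft³, 45 ft³ left
storage unit 5: place 31 ft³, 14 ft³ left
Final storage units: [28,32] [30,26] [32,27] [27,32] [30,31].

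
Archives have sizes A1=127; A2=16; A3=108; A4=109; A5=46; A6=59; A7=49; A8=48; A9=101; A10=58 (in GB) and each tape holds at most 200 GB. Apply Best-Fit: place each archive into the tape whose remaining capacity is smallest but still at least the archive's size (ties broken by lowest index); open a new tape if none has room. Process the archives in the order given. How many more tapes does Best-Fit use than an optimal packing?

1

Best-Fit: [127,16,46] [108,49] [109,59] [48,101] [58] → 5 tapes.
Total size 721 GB; any packing needs at least ⌈721/200⌉ = 4 tapes.
An optimal packing achieves that bound: [127,59] [109,58,16] [108,49] [101,48,46] → 4 tapes.
Excess: 5 − 4 = 1.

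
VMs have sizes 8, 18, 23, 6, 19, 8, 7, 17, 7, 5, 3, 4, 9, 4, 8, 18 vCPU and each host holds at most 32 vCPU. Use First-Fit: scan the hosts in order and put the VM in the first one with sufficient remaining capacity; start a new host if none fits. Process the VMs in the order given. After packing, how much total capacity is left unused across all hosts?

28

8 vCPU → host 1 (remaining 24 vCPU)
18 vCPU → host 1 (remaining 6 vCPU)
23 vCPU → host 2 (remaining 9 vCPU)
6 vCPU → host 1 (remaining 0 vCPU)
19 vCPU → host 3 (remaining 13 vCPU)
8 vCPU → host 2 (remaining 1 vCPU)
7 vCPU → host 3 (remaining 6 vCPU)
17 vCPU → host 4 (remaining 15 vCPU)
7 vCPU → host 4 (remaining 8 vCPU)
5 vCPU → host 3 (remaining 1 vCPU)
3 vCPU → host 4 (remaining 5 vCPU)
4 vCPU → host 4 (remaining 1 vCPU)
9 vCPU → host 5 (remaining 23 vCPU)
4 vCPU → host 5 (remaining 19 vCPU)
8 vCPU → host 5 (remaining 11 vCPU)
18 vCPU → host 6 (remaining 14 vCPU)
6 hosts × 32 vCPU = 192 vCPU; used 164 vCPU; unused 28 vCPU.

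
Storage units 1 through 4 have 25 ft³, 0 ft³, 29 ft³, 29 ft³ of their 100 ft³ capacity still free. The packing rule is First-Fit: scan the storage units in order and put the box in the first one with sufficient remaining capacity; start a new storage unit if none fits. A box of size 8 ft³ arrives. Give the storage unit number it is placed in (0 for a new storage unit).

Storage units with room: storage unit 1 (25 ft³), storage unit 3 (29 ft³), storage unit 4 (29 ft³).
The first with room is storage unit 1.

1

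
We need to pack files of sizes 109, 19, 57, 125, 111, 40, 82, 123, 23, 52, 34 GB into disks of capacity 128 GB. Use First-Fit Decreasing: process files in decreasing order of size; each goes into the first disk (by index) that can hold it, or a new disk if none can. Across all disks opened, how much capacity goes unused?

Sorted descending: 125, 123, 111, 109, 82, 57, 52, 40, 34, 23, 19.
Put 125 GB in disk 1; 3 GB remain.
Put 123 GB in disk 2; 5 GB remain.
Put 111 GB in disk 3; 17 GB remain.
Put 109 GB in disk 4; 19 GB remain.
Put 82 GB in disk 5; 46 GB remain.
Put 57 GB in disk 6; 71 GB remain.
Put 52 GB in disk 6; 19 GB remain.
Put 40 GB in disk 5; 6 GB remain.
Put 34 GB in disk 7; 94 GB remain.
Put 23 GB in disk 7; 71 GB remain.
Put 19 GB in disk 4; 0 GB remain.
7 disks × 128 GB = 896 GB; used 775 GB; unused 121 GB.

121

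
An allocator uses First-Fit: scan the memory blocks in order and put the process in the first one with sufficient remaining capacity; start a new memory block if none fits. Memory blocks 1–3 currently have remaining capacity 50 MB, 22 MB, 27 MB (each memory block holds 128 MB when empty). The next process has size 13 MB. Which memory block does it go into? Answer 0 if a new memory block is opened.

Memory blocks with room: memory block 1 (50 MB), memory block 2 (22 MB), memory block 3 (27 MB).
The first with room is memory block 1.

1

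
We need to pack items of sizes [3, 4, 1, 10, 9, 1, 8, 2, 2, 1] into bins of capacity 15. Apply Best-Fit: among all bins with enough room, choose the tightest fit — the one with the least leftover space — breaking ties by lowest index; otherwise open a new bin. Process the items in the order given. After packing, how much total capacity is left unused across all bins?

19

bin 1: place 3, 12 left
bin 1: place 4, 8 left
bin 1: place 1, 7 left
bin 2: place 10, 5 left
bin 3: place 9, 6 left
bin 2: place 1, 4 left
bin 4: place 8, 7 left
bin 2: place 2, 2 left
bin 2: place 2, 0 left
bin 3: place 1, 5 left
4 bins × 15 = 60; used 41; unused 19.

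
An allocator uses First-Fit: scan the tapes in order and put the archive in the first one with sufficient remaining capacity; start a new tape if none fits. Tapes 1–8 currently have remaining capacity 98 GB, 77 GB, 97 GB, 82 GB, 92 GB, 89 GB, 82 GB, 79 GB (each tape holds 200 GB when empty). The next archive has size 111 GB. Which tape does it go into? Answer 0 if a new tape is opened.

No tape has ≥ 111 GB free, so a new tape is opened.

0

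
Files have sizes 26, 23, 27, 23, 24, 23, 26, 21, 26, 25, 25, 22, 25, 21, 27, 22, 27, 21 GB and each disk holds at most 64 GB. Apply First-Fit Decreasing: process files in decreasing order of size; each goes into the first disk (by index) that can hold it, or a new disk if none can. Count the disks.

Sorted descending: 27, 27, 27, 26, 26, 26, 25, 25, 25, 24, 23, 23, 23, 22, 22, 21, 21, 21.
Put 27 GB in disk 1; 37 GB remain.
Put 27 GB in disk 1; 10 GB remain.
Put 27 GB in disk 2; 37 GB remain.
Put 26 GB in disk 2; 11 GB remain.
Put 26 GB in disk 3; 38 GB remain.
Put 26 GB in disk 3; 12 GB remain.
Put 25 GB in disk 4; 39 GB remain.
Put 25 GB in disk 4; 14 GB remain.
Put 25 GB in disk 5; 39 GB remain.
Put 24 GB in disk 5; 15 GB remain.
Put 23 GB in disk 6; 41 GB remain.
Put 23 GB in disk 6; 18 GB remain.
Put 23 GB in disk 7; 41 GB remain.
Put 22 GB in disk 7; 19 GB remain.
Put 22 GB in disk 8; 42 GB remain.
Put 21 GB in disk 8; 21 GB remain.
Put 21 GB in disk 8; 0 GB remain.
Put 21 GB in disk 9; 43 GB remain.
Final disks: [27,27] [27,26] [26,26] [25,25] [25,24] [23,23] [23,22] [22,21,21] [21].

9 disks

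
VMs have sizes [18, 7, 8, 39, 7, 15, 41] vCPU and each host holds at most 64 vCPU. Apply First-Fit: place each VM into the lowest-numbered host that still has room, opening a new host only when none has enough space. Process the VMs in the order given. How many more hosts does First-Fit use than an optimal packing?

First-Fit: [18,7,8,7,15] [39] [41] → 3 hosts.
Total size 135 vCPU; any packing needs at least ⌈135/64⌉ = 3 hosts.
So 3 is already optimal.

0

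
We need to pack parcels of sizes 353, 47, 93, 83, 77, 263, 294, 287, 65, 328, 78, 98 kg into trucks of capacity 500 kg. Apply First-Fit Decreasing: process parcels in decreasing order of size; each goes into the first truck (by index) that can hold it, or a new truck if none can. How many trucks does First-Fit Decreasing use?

5 trucks

Sorted descending: 353, 328, 294, 287, 263, 98, 93, 83, 78, 77, 65, 47.
truck 1: place 353 kg, 147 kg left
truck 2: place 328 kg, 172 kg left
truck 3: place 294 kg, 206 kg left
truck 4: place 287 kg, 213 kg left
truck 5: place 263 kg, 237 kg left
truck 1: place 98 kg, 49 kg left
truck 2: place 93 kg, 79 kg left
truck 3: place 83 kg, 123 kg left
truck 2: place 78 kg, 1 kg left
truck 3: place 77 kg, 46 kg left
truck 4: place 65 kg, 148 kg left
truck 1: place 47 kg, 2 kg left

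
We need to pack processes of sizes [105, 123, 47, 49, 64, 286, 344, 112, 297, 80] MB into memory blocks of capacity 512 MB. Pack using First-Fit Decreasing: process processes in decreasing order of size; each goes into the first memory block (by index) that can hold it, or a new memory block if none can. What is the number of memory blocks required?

Sorted descending: 344, 297, 286, 123, 112, 105, 80, 64, 49, 47.
memory block 1: place 344 MB, 168 MB left
memory block 2: place 297 MB, 215 MB left
memory block 3: place 286 MB, 226 MB left
memory block 1: place 123 MB, 45 MB left
memory block 2: place 112 MB, 103 MB left
memory block 3: place 105 MB, 121 MB left
memory block 2: place 80 MB, 23 MB left
memory block 3: place 64 MB, 57 MB left
memory block 3: place 49 MB, 8 MB left
memory block 4: place 47 MB, 465 MB left

4 memory blocks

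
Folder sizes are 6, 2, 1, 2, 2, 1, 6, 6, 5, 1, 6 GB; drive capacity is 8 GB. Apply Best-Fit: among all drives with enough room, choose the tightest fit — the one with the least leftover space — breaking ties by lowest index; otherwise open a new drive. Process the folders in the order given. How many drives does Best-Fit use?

6 drives

drive 1: place 6 GB, 2 GB left
drive 1: place 2 GB, 0 GB left
drive 2: place 1 GB, 7 GB left
drive 2: place 2 GB, 5 GB left
drive 2: place 2 GB, 3 GB left
drive 2: place 1 GB, 2 GB left
drive 3: place 6 GB, 2 GB left
drive 4: place 6 GB, 2 GB left
drive 5: place 5 GB, 3 GB left
drive 2: place 1 GB, 1 GB left
drive 6: place 6 GB, 2 GB left
Final drives: [6,2] [1,2,2,1,1] [6] [6] [5] [6].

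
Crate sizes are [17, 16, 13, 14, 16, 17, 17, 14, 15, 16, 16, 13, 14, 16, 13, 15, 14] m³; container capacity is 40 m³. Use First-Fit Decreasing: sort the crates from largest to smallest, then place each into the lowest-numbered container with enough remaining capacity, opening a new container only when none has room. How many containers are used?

8

Sorted descending: 17, 17, 17, 16, 16, 16, 16, 16, 15, 15, 14, 14, 14, 14, 13, 13, 13.
17 m³ → container 1 (remaining 23 m³)
17 m³ → container 1 (remaining 6 m³)
17 m³ → container 2 (remaining 23 m³)
16 m³ → container 2 (remaining 7 m³)
16 m³ → container 3 (remaining 24 m³)
16 m³ → container 3 (remaining 8 m³)
16 m³ → container 4 (remaining 24 m³)
16 m³ → container 4 (remaining 8 m³)
15 m³ → container 5 (remaining 25 m³)
15 m³ → container 5 (remaining 10 m³)
14 m³ → container 6 (remaining 26 m³)
14 m³ → container 6 (remaining 12 m³)
14 m³ → container 7 (remaining 26 m³)
14 m³ → container 7 (remaining 12 m³)
13 m³ → container 8 (remaining 27 m³)
13 m³ → container 8 (remaining 14 m³)
13 m³ → container 8 (remaining 1 m³)
Final containers: [17,17] [17,16] [16,16] [16,16] [15,15] [14,14] [14,14] [13,13,13].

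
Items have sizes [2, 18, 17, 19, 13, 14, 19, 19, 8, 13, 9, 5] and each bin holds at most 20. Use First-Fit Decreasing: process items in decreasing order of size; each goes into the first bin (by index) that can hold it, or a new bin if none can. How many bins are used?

9 bins

Sorted descending: 19, 19, 19, 18, 17, 14, 13, 13, 9, 8, 5, 2.
bin 1: place 19, 1 left
bin 2: place 19, 1 left
bin 3: place 19, 1 left
bin 4: place 18, 2 left
bin 5: place 17, 3 left
bin 6: place 14, 6 left
bin 7: place 13, 7 left
bin 8: place 13, 7 left
bin 9: place 9, 11 left
bin 9: place 8, 3 left
bin 6: place 5, 1 left
bin 4: place 2, 0 left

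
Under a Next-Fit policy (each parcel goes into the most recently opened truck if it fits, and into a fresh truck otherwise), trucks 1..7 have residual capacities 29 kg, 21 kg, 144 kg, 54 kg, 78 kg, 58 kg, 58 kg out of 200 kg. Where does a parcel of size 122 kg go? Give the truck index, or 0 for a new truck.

Next-Fit only looks at truck 7, which has 58 kg free.
122 kg does not fit, so a new truck is opened.

0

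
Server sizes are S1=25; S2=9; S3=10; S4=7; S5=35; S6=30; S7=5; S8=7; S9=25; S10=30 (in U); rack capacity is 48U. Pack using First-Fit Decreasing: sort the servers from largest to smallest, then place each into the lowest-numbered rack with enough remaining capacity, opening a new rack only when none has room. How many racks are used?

Sorted descending: 35, 30, 30, 25, 25, 10, 9, 7, 7, 5.
rack 1: place 35U, 13U left
rack 2: place 30U, 18U left
rack 3: place 30U, 18U left
rack 4: place 25U, 23U left
rack 5: place 25U, 23U left
rack 1: place 10U, 3U left
rack 2: place 9U, 9U left
rack 2: place 7U, 2U left
rack 3: place 7U, 11U left
rack 3: place 5U, 6U left
Final racks: [35,10] [30,9,7] [30,7,5] [25] [25].

5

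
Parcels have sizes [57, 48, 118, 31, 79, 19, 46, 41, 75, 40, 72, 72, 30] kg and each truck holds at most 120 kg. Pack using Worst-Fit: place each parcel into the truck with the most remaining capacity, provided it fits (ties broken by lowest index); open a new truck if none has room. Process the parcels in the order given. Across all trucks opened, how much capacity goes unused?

truck 1: place 57 kg, 63 kg left
truck 1: place 48 kg, 15 kg left
truck 2: place 118 kg, 2 kg left
truck 3: place 31 kg, 89 kg left
truck 3: place 79 kg, 10 kg left
truck 4: place 19 kg, 101 kg left
truck 4: place 46 kg, 55 kg left
truck 4: place 41 kg, 14 kg left
truck 5: place 75 kg, 45 kg left
truck 5: place 40 kg, 5 kg left
truck 6: place 72 kg, 48 kg left
truck 7: place 72 kg, 48 kg left
truck 6: place 30 kg, 18 kg left
7 trucks × 120 kg = 840 kg; used 728 kg; unused 112 kg.

112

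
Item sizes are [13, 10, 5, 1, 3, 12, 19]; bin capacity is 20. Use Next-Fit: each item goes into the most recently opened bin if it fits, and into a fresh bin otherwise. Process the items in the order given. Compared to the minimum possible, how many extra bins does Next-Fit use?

0

Next-Fit: [13] [10,5,1,3] [12] [19] → 4 bins.
Total size 63; any packing needs at least ⌈63/20⌉ = 4 bins.
So 4 is already optimal.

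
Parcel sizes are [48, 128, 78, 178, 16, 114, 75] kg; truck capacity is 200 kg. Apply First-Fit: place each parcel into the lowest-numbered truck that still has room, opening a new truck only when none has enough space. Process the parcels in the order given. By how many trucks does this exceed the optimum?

First-Fit: [48,128,16] [78,114] [178] [75] → 4 trucks.
Total size 637 kg; any packing needs at least ⌈637/200⌉ = 4 trucks.
So 4 is already optimal.

0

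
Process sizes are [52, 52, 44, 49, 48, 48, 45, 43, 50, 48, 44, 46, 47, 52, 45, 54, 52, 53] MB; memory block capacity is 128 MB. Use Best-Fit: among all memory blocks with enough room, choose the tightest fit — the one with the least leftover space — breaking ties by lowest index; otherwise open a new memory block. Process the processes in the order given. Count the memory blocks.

52 MB → memory block 1 (remaining 76 MB)
52 MB → memory block 1 (remaining 24 MB)
44 MB → memory block 2 (remaining 84 MB)
49 MB → memory block 2 (remaining 35 MB)
48 MB → memory block 3 (remaining 80 MB)
48 MB → memory block 3 (remaining 32 MB)
45 MB → memory block 4 (remaining 83 MB)
43 MB → memory block 4 (remaining 40 MB)
50 MB → memory block 5 (remaining 78 MB)
48 MB → memory block 5 (remaining 30 MB)
44 MB → memory block 6 (remaining 84 MB)
46 MB → memory block 6 (remaining 38 MB)
47 MB → memory block 7 (remaining 81 MB)
52 MB → memory block 7 (remaining 29 MB)
45 MB → memory block 8 (remaining 83 MB)
54 MB → memory block 8 (remaining 29 MB)
52 MB → memory block 9 (remaining 76 MB)
53 MB → memory block 9 (remaining 23 MB)

9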